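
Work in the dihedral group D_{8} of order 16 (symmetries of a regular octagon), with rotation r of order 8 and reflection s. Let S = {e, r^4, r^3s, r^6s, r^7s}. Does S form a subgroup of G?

|S| = 5 does not divide |G| = 16, so by Lagrange S is not a subgroup.

No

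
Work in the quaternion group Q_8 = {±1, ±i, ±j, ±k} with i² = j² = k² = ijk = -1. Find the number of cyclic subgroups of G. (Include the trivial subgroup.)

5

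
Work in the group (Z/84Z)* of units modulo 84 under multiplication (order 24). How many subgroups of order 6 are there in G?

|G| = 24 and 6 | 24, so subgroups of order 6 are possible by Lagrange.
The subgroups of order 6 are: {1, 11, 23, 25, 37, 71}; {1, 13, 25, 37, 61, 73}; {1, 5, 17, 25, 37, 41}; {1, 19, 25, 31, 37, 55}; … (7 in all).
So G has 7 subgroups of order 6.

7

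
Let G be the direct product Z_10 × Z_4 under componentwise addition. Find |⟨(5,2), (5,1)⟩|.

|⟨(5,2)⟩| = 2 and |⟨(5,1)⟩| = 4, so |H| is a multiple of lcm(2, 4) = 4 and divides |G| = 40.
Closing under the operation: H = {(0,0), (0,1), (0,2), (0,3), (5,0), (5,1), (5,2), (5,3)}, so |H| = 8.

8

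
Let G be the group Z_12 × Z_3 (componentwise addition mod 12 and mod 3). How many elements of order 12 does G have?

16

An element (a,b) has order lcm(ord(a), ord(b)); count pairs with lcm equal to 12.
Enumerating gives 16 such elements.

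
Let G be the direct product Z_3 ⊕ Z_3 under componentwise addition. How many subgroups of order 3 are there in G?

4

|G| = 9 and 3 | 9, so subgroups of order 3 are possible by Lagrange.
The subgroups of order 3 are: {(0,0), (0,1), (0,2)}; {(0,0), (1,0), (2,0)}; {(0,0), (1,1), (2,2)}; {(0,0), (1,2), (2,1)}.
So G has 4 subgroups of order 3.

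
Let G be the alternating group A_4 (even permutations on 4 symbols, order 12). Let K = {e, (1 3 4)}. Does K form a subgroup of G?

No

(1 3 4) ∈ K but its inverse (1 4 3) ∉ K, so K is not a subgroup.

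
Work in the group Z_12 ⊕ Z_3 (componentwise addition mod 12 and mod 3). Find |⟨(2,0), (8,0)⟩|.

6

|⟨(2,0)⟩| = 6 and |⟨(8,0)⟩| = 3, so |H| is a multiple of lcm(6, 3) = 6 and divides |G| = 36.
Closing under the operation: H = {(0,0), (2,0), (4,0), (6,0), (8,0), (10,0)}, so |H| = 6.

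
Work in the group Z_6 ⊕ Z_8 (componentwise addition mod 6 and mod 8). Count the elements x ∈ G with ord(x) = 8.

8

An element (a,b) has order lcm(ord(a), ord(b)); count pairs with lcm equal to 8.
Enumerating gives 8 such elements.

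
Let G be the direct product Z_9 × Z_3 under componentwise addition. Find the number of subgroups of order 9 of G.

|G| = 27 and 9 | 27, so subgroups of order 9 are possible by Lagrange.
The subgroups of order 9 are: {(0,0), (0,1), (0,2), (3,0), (3,1), (3,2), (6,0), (6,1), (6,2)}; {(0,0), (1,0), (2,0), (3,0), (4,0), (5,0), (6,0), (7,0), (8,0)}; {(0,0), (1,1), (2,2), (3,0), (4,1), (5,2), (6,0), (7,1), (8,2)}; {(0,0), (1,2), (2,1), (3,0), (4,2), (5,1), (6,0), (7,2), (8,1)}.
So G has 4 subgroups of order 9.

4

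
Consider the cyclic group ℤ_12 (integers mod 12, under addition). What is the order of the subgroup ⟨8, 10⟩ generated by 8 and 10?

|⟨8⟩| = 3 and |⟨10⟩| = 6, so |H| is a multiple of lcm(3, 6) = 6 and divides |G| = 12.
Closing under the operation: H = {0, 2, 4, 6, 8, 10}, so |H| = 6.

6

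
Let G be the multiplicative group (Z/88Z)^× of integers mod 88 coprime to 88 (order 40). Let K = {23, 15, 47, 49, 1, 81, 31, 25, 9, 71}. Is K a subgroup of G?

Yes

|K| = 10 divides |G| = 40, consistent with Lagrange.
K contains the identity, every element's inverse is in K, and K is closed under ·: it is a subgroup.
In fact K = ⟨71⟩.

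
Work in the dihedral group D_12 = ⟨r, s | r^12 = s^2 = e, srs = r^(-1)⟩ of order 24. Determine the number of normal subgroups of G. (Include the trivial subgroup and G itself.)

G has 34 subgroups. Checking conjugation-invariance by order — order 1: 1/1 normal; order 2: 1/13 normal; order 3: 1/1 normal; order 4: 1/7 normal; order 6: 1/5 normal; order 8: 0/3 normal; order 12: 3/3 normal; order 24: 1/1 normal.
Total normal subgroups: 9.

9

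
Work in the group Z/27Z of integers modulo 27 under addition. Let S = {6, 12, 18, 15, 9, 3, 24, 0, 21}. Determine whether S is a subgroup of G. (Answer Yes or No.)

Yes

|S| = 9 divides |G| = 27, consistent with Lagrange.
S contains the identity, every element's inverse is in S, and S is closed under +: it is a subgroup.
In fact S = ⟨3⟩.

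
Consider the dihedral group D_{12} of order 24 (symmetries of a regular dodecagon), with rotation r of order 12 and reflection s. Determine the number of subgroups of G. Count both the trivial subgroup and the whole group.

|G| = 24, so by Lagrange every subgroup order divides 24. Divisors: 1, 2, 3, 4, 6, 8, 12, 24.
Subgroups by order — order 1: 1; order 2: 13; order 3: 1; order 4: 7; order 6: 5; order 8: 3; order 12: 3; order 24: 1.
Total: 1 + 13 + 1 + 7 + 5 + 3 + 3 + 1 = 34.

34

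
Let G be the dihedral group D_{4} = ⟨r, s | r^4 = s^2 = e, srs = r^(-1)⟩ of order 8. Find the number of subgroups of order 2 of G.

5

|G| = 8 and 2 | 8, so subgroups of order 2 are possible by Lagrange.
The subgroups of order 2 are: {e, r^2}; {e, r^2s}; {e, r^3s}; {e, rs}; … (5 in all).
So G has 5 subgroups of order 2.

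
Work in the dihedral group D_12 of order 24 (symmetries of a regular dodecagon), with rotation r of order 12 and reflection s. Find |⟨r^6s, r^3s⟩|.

|⟨r^6s⟩| = 2 and |⟨r^3s⟩| = 2, so |H| is a multiple of lcm(2, 2) = 2 and divides |G| = 24.
Closing under the operation: H = {e, r^3, r^6, r^9, s, r^3s, r^6s, r^9s}, so |H| = 8.

8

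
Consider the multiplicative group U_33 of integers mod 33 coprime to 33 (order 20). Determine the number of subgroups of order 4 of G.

1

|G| = 20 and 4 | 20, so subgroups of order 4 are possible by Lagrange.
The subgroups of order 4 are: {1, 10, 23, 32}.
So G has 1 subgroup of order 4.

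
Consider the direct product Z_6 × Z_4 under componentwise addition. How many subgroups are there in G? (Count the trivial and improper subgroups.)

16

|G| = 24, so by Lagrange every subgroup order divides 24. Divisors: 1, 2, 3, 4, 6, 8, 12, 24.
Subgroups by order — order 1: 1; order 2: 3; order 3: 1; order 4: 3; order 6: 3; order 8: 1; order 12: 3; order 24: 1.
Total: 1 + 3 + 1 + 3 + 3 + 1 + 3 + 1 = 16.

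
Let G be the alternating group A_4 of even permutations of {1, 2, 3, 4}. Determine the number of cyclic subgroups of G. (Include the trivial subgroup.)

Each element a generates a cyclic subgroup ⟨a⟩; distinct elements may generate the same one (a cyclic group of order d has φ(d) generators).
Cyclic subgroups by order — order 1: 1; order 2: 3; order 3: 4.
Total: 8.

8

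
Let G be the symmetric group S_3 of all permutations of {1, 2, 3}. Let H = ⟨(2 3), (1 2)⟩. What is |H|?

|⟨(2 3)⟩| = 2 and |⟨(1 2)⟩| = 2, so |H| is a multiple of lcm(2, 2) = 2 and divides |G| = 6.
Closing {(2 3), (1 2)} under the group operation gives all of G, so |H| = 6.

6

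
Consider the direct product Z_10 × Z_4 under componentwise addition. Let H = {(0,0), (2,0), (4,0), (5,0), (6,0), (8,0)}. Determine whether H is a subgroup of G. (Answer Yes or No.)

No

|H| = 6 does not divide |G| = 40, so by Lagrange H is not a subgroup.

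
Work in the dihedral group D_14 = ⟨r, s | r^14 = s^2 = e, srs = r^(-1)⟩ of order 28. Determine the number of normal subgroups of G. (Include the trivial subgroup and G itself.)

7

G has 28 subgroups. Checking conjugation-invariance by order — order 1: 1/1 normal; order 2: 1/15 normal; order 4: 0/7 normal; order 7: 1/1 normal; order 14: 3/3 normal; order 28: 1/1 normal.
Total normal subgroups: 7.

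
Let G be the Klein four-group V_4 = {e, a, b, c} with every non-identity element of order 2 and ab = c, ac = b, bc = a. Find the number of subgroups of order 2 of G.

3

|G| = 4 and 2 | 4, so subgroups of order 2 are possible by Lagrange.
The subgroups of order 2 are: {e, a}; {e, b}; {e, c}.
So G has 3 subgroups of order 2.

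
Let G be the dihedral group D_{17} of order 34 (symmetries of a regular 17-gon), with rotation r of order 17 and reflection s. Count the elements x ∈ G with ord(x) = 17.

16

Enumerating element orders in G gives 16 elements of order 17.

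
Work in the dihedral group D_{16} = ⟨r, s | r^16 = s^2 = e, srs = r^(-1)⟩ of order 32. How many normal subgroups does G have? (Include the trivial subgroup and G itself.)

8

G has 36 subgroups. Checking conjugation-invariance by order — order 1: 1/1 normal; order 2: 1/17 normal; order 4: 1/9 normal; order 8: 1/5 normal; order 16: 3/3 normal; order 32: 1/1 normal.
Total normal subgroups: 8.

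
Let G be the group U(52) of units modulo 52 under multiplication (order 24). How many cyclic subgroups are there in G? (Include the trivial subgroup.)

Each element a generates a cyclic subgroup ⟨a⟩; distinct elements may generate the same one (a cyclic group of order d has φ(d) generators).
Cyclic subgroups by order — order 1: 1; order 2: 3; order 3: 1; order 4: 2; order 6: 3; order 12: 2.
Total: 12.

12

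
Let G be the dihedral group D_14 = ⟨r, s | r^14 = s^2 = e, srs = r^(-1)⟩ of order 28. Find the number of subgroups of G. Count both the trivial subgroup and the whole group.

|G| = 28, so by Lagrange every subgroup order divides 28. Divisors: 1, 2, 4, 7, 14, 28.
Subgroups by order — order 1: 1; order 2: 15; order 4: 7; order 7: 1; order 14: 3; order 28: 1.
Total: 1 + 15 + 7 + 1 + 3 + 1 = 28.

28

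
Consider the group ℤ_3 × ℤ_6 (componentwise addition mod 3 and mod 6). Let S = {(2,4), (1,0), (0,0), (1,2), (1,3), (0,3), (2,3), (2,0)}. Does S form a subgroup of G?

|S| = 8 does not divide |G| = 18, so by Lagrange S is not a subgroup.

No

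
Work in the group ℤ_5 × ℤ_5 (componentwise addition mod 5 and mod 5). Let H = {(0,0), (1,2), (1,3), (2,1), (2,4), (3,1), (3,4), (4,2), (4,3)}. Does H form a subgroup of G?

No

|H| = 9 does not divide |G| = 25, so by Lagrange H is not a subgroup.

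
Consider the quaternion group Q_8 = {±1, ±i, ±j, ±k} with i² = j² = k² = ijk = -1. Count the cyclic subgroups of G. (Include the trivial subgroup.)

Group the elements of G by the cyclic subgroup they generate; each cyclic subgroup of order d accounts for φ(d) elements.
Cyclic subgroups by order — order 1: 1; order 2: 1; order 4: 3.
Total: 5.

5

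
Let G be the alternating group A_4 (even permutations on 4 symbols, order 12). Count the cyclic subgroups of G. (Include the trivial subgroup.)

Each element a generates a cyclic subgroup ⟨a⟩; distinct elements may generate the same one (a cyclic group of order d has φ(d) generators).
Cyclic subgroups by order — order 1: 1; order 2: 3; order 3: 4.
Total: 8.

8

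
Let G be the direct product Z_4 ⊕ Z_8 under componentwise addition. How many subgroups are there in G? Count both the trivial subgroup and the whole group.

|G| = 32, so by Lagrange every subgroup order divides 32. Divisors: 1, 2, 4, 8, 16, 32.
Subgroups by order — order 1: 1; order 2: 3; order 4: 7; order 8: 7; order 16: 3; order 32: 1.
Total: 1 + 3 + 7 + 7 + 3 + 1 = 22.

22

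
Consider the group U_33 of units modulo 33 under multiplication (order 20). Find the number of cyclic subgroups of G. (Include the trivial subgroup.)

Group the elements of G by the cyclic subgroup they generate; each cyclic subgroup of order d accounts for φ(d) elements.
Cyclic subgroups by order — order 1: 1; order 2: 3; order 5: 1; order 10: 3.
Total: 8.

8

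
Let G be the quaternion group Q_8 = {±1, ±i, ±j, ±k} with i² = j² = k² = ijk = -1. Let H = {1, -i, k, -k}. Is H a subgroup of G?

-i ∈ H but its inverse i ∉ H, so H is not a subgroup.

No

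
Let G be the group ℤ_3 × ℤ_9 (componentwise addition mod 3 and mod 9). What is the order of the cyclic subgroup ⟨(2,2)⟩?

The order of (2,2) in Z_3 × Z_9 is lcm(ord(2) in Z_3, ord(2) in Z_9).
ord(2) = 3 and ord(2) = 9, so |⟨(2,2)⟩| = lcm(3, 9) = 9.

9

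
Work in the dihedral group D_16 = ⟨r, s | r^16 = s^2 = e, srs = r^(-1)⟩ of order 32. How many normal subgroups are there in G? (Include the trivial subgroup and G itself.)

G has 36 subgroups. Checking conjugation-invariance by order — order 1: 1/1 normal; order 2: 1/17 normal; order 4: 1/9 normal; order 8: 1/5 normal; order 16: 3/3 normal; order 32: 1/1 normal.
Total normal subgroups: 8.

8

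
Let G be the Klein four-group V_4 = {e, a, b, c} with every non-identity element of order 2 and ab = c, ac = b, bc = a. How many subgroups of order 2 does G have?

3

|G| = 4 and 2 | 4, so subgroups of order 2 are possible by Lagrange.
The subgroups of order 2 are: {e, a}; {e, b}; {e, c}.
So G has 3 subgroups of order 2.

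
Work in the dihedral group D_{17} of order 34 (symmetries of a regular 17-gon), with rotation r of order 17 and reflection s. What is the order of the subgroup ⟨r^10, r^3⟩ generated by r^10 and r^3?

|⟨r^10⟩| = 17 and |⟨r^3⟩| = 17, so |H| is a multiple of lcm(17, 17) = 17 and divides |G| = 34.
Closing under the operation: H = {e, r, r^2, r^3, r^4, r^5, r^6, r^7, r^8, r^9, r^10, r^11, r^12, r^13, r^14, r^15, r^16}, so |H| = 17.

17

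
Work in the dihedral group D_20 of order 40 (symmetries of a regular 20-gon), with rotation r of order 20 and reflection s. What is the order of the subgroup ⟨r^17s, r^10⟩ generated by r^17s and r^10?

|⟨r^17s⟩| = 2 and |⟨r^10⟩| = 2, so |H| is a multiple of lcm(2, 2) = 2 and divides |G| = 40.
Closing under the operation: H = {e, r^10, r^7s, r^17s}, so |H| = 4.

4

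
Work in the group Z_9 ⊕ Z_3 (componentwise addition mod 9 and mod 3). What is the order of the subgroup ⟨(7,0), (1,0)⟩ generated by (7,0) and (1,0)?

|⟨(7,0)⟩| = 9 and |⟨(1,0)⟩| = 9, so |H| is a multiple of lcm(9, 9) = 9 and divides |G| = 27.
Closing under the operation: H = {(0,0), (1,0), (2,0), (3,0), (4,0), (5,0), (6,0), (7,0), (8,0)}, so |H| = 9.

9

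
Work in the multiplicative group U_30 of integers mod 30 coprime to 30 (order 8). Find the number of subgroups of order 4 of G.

|G| = 8 and 4 | 8, so subgroups of order 4 are possible by Lagrange.
The subgroups of order 4 are: {1, 11, 19, 29}; {1, 7, 13, 19}; {1, 17, 19, 23}.
So G has 3 subgroups of order 4.

3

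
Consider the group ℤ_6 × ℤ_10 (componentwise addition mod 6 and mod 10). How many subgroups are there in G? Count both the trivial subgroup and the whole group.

|G| = 60, so by Lagrange every subgroup order divides 60. Divisors: 1, 2, 3, 4, 5, 6, 10, 12, 15, 20, 30, 60.
Subgroups by order — order 1: 1; order 2: 3; order 3: 1; order 4: 1; order 5: 1; order 6: 3; order 10: 3; order 12: 1; order 15: 1; order 20: 1; order 30: 3; order 60: 1.
Total: 1 + 3 + 1 + 1 + 1 + 3 + 3 + 1 + 1 + 1 + 3 + 1 = 20.

20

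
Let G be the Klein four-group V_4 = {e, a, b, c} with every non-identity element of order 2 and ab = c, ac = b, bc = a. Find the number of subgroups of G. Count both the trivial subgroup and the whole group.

5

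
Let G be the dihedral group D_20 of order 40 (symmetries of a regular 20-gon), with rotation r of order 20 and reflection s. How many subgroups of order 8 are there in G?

5

|G| = 40 and 8 | 40, so subgroups of order 8 are possible by Lagrange.
The subgroups of order 8 are: {e, r^5, r^10, r^15, s, r^5s, r^10s, r^15s}; {e, r^5, r^10, r^15, rs, r^6s, r^11s, r^16s}; {e, r^5, r^10, r^15, r^2s, r^7s, r^12s, r^17s}; {e, r^5, r^10, r^15, r^3s, r^8s, r^13s, r^18s}; … (5 in all).
So G has 5 subgroups of order 8.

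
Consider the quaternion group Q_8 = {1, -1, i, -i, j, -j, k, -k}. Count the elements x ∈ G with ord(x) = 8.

0

No element of G has order 8 (even though 8 | 8).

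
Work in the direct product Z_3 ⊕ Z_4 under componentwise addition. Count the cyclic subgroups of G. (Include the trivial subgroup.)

6

A cyclic subgroup of order d is generated by each of its φ(d) elements of order d, so the cyclic subgroups of order d number (#elements of order d)/φ(d).
Cyclic subgroups by order — order 1: 1; order 2: 1; order 3: 1; order 4: 1; order 6: 1; order 12: 1.
Total: 6.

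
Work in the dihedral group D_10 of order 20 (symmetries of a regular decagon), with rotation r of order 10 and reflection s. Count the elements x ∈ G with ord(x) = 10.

The elements of order 10 are: r, r^3, r^7, r^9.
That's 4.

4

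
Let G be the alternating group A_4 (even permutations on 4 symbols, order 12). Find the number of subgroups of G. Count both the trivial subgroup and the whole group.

10

|G| = 12, so by Lagrange every subgroup order divides 12. Divisors: 1, 2, 3, 4, 6, 12.
Subgroups by order — order 1: 1; order 2: 3; order 3: 4; order 4: 1; order 6: 0; order 12: 1.
Total: 1 + 3 + 4 + 1 + 0 + 1 = 10.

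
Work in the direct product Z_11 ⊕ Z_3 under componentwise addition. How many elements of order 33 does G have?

20

An element (a,b) has order lcm(ord(a), ord(b)); count pairs with lcm equal to 33.
Enumerating gives 20 such elements.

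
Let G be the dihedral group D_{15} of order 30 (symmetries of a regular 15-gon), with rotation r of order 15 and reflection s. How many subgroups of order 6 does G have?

5

|G| = 30 and 6 | 30, so subgroups of order 6 are possible by Lagrange.
The subgroups of order 6 are: {e, r^5, r^10, s, r^5s, r^10s}; {e, r^5, r^10, rs, r^6s, r^11s}; {e, r^5, r^10, r^2s, r^7s, r^12s}; {e, r^5, r^10, r^3s, r^8s, r^13s}; … (5 in all).
So G has 5 subgroups of order 6.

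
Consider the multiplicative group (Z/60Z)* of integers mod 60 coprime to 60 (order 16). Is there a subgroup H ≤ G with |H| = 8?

8 | 16. A subgroup of order 8 is {1, 11, 13, 23, 37, 47, 49, 59}.

Yes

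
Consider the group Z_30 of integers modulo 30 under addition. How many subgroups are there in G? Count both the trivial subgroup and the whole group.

8

A cyclic group of order 30 has exactly one subgroup for each divisor of 30.
Divisors of 30: 1, 2, 3, 5, 6, 10, 15, 30.
So Z_30 has 8 subgroups.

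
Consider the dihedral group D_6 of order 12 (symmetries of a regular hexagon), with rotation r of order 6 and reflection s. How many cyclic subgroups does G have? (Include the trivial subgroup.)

10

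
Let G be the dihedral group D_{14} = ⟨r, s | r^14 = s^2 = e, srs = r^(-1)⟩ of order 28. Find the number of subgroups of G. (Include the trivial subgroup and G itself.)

28

|G| = 28, so by Lagrange every subgroup order divides 28. Divisors: 1, 2, 4, 7, 14, 28.
Subgroups by order — order 1: 1; order 2: 15; order 4: 7; order 7: 1; order 14: 3; order 28: 1.
Total: 1 + 15 + 7 + 1 + 3 + 1 = 28.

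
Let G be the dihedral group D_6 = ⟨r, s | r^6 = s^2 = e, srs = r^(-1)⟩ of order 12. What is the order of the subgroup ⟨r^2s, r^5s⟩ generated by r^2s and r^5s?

|⟨r^2s⟩| = 2 and |⟨r^5s⟩| = 2, so |H| is a multiple of lcm(2, 2) = 2 and divides |G| = 12.
Closing under the operation: H = {e, r^3, r^2s, r^5s}, so |H| = 4.

4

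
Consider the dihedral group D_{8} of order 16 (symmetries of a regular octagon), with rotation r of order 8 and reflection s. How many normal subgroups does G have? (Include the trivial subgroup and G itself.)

G has 19 subgroups. Checking conjugation-invariance by order — order 1: 1/1 normal; order 2: 1/9 normal; order 4: 1/5 normal; order 8: 3/3 normal; order 16: 1/1 normal.
Total normal subgroups: 7.

7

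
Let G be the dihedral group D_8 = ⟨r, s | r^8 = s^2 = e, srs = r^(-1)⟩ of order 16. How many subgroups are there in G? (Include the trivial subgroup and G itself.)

19

|G| = 16, so by Lagrange every subgroup order divides 16. Divisors: 1, 2, 4, 8, 16.
Subgroups by order — order 1: 1; order 2: 9; order 4: 5; order 8: 3; order 16: 1.
Total: 1 + 9 + 5 + 3 + 1 = 19.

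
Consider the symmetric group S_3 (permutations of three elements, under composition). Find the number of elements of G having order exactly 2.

The elements of order 2 are: (2 3), (1 2), (1 3).
That's 3.

3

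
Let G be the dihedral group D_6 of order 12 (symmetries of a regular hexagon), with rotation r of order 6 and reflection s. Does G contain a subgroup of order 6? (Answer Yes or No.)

6 | 12. A subgroup of order 6 is {e, r, r^2, r^3, r^4, r^5}.

Yes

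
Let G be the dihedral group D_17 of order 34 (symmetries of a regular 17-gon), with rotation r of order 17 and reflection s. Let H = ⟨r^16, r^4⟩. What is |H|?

17

|⟨r^16⟩| = 17 and |⟨r^4⟩| = 17, so |H| is a multiple of lcm(17, 17) = 17 and divides |G| = 34.
Closing under the operation: H = {e, r, r^2, r^3, r^4, r^5, r^6, r^7, r^8, r^9, r^10, r^11, r^12, r^13, r^14, r^15, r^16}, so |H| = 17.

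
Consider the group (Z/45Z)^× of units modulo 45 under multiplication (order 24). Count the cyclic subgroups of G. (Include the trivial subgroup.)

Each element a generates a cyclic subgroup ⟨a⟩; distinct elements may generate the same one (a cyclic group of order d has φ(d) generators).
Cyclic subgroups by order — order 1: 1; order 2: 3; order 3: 1; order 4: 2; order 6: 3; order 12: 2.
Total: 12.

12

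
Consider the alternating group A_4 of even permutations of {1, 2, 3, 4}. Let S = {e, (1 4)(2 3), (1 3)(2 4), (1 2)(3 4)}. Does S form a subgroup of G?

Yes

|S| = 4 divides |G| = 12, consistent with Lagrange.
S contains the identity, every element's inverse is in S, and S is closed under ∘: it is a subgroup.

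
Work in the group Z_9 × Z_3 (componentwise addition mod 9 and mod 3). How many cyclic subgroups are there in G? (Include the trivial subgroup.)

Group the elements of G by the cyclic subgroup they generate; each cyclic subgroup of order d accounts for φ(d) elements.
Cyclic subgroups by order — order 1: 1; order 3: 4; order 9: 3.
Total: 8.

8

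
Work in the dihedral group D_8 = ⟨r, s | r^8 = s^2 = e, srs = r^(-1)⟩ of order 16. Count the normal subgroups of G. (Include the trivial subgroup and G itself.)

G has 19 subgroups. Checking conjugation-invariance by order — order 1: 1/1 normal; order 2: 1/9 normal; order 4: 1/5 normal; order 8: 3/3 normal; order 16: 1/1 normal.
Total normal subgroups: 7.

7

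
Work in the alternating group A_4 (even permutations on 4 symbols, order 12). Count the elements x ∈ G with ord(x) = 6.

0

No element of G has order 6 (even though 6 | 12).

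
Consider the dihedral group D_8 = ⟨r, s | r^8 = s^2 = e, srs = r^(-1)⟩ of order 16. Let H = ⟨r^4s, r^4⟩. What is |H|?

4

|⟨r^4s⟩| = 2 and |⟨r^4⟩| = 2, so |H| is a multiple of lcm(2, 2) = 2 and divides |G| = 16.
Closing under the operation: H = {e, r^4, s, r^4s}, so |H| = 4.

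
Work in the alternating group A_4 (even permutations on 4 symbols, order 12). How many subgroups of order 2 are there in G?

|G| = 12 and 2 | 12, so subgroups of order 2 are possible by Lagrange.
The subgroups of order 2 are: {e, (1 2)(3 4)}; {e, (1 3)(2 4)}; {e, (1 4)(2 3)}.
So G has 3 subgroups of order 2.

3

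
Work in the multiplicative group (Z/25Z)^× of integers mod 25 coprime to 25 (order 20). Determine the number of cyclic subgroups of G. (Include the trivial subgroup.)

Each element a generates a cyclic subgroup ⟨a⟩; distinct elements may generate the same one (a cyclic group of order d has φ(d) generators).
Cyclic subgroups by order — order 1: 1; order 2: 1; order 4: 1; order 5: 1; order 10: 1; order 20: 1.
Total: 6.

6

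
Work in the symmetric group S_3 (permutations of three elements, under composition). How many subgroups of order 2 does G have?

3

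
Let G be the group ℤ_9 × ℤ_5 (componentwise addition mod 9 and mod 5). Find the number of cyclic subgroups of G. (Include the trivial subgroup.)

6

Each element a generates a cyclic subgroup ⟨a⟩; distinct elements may generate the same one (a cyclic group of order d has φ(d) generators).
Cyclic subgroups by order — order 1: 1; order 3: 1; order 5: 1; order 9: 1; order 15: 1; order 45: 1.
Total: 6.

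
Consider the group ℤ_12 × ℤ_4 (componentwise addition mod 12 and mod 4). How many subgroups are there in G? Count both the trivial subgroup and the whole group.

|G| = 48, so by Lagrange every subgroup order divides 48. Divisors: 1, 2, 3, 4, 6, 8, 12, 16, 24, 48.
Subgroups by order — order 1: 1; order 2: 3; order 3: 1; order 4: 7; order 6: 3; order 8: 3; order 12: 7; order 16: 1; order 24: 3; order 48: 1.
Total: 1 + 3 + 1 + 7 + 3 + 3 + 7 + 1 + 3 + 1 = 30.

30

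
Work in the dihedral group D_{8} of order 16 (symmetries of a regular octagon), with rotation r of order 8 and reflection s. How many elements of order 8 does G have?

4

The elements of order 8 are: r, r^3, r^5, r^7.
That's 4.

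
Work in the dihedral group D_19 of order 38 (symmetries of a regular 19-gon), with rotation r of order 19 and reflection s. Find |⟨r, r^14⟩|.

19

|⟨r⟩| = 19 and |⟨r^14⟩| = 19, so |H| is a multiple of lcm(19, 19) = 19 and divides |G| = 38.
Closing under the operation: H = {e, r, r^2, r^3, r^4, r^5, r^6, r^7, r^8, r^9, r^10, r^11, r^12, r^13, r^14, r^15, r^16, r^17, r^18}, so |H| = 19.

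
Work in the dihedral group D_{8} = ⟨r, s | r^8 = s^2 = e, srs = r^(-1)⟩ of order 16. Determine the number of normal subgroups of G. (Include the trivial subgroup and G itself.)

G has 19 subgroups. Checking conjugation-invariance by order — order 1: 1/1 normal; order 2: 1/9 normal; order 4: 1/5 normal; order 8: 3/3 normal; order 16: 1/1 normal.
Total normal subgroups: 7.

7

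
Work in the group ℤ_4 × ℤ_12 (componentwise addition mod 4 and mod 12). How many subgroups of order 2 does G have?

|G| = 48 and 2 | 48, so subgroups of order 2 are possible by Lagrange.
The subgroups of order 2 are: {(0,0), (0,6)}; {(0,0), (2,0)}; {(0,0), (2,6)}.
So G has 3 subgroups of order 2.

3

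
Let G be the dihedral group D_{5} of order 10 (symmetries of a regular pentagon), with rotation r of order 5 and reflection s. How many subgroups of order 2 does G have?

5

|G| = 10 and 2 | 10, so subgroups of order 2 are possible by Lagrange.
The subgroups of order 2 are: {e, r^2s}; {e, r^3s}; {e, r^4s}; {e, rs}; … (5 in all).
So G has 5 subgroups of order 2.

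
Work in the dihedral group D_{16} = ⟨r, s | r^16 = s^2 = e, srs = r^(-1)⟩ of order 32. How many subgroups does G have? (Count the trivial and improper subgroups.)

|G| = 32, so by Lagrange every subgroup order divides 32. Divisors: 1, 2, 4, 8, 16, 32.
Subgroups by order — order 1: 1; order 2: 17; order 4: 9; order 8: 5; order 16: 3; order 32: 1.
Total: 1 + 17 + 9 + 5 + 3 + 1 = 36.

36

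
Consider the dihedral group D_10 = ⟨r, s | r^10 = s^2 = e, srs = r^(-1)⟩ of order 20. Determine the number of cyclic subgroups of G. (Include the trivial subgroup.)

14

A cyclic subgroup of order d is generated by each of its φ(d) elements of order d, so the cyclic subgroups of order d number (#elements of order d)/φ(d).
Cyclic subgroups by order — order 1: 1; order 2: 11; order 5: 1; order 10: 1.
Total: 14.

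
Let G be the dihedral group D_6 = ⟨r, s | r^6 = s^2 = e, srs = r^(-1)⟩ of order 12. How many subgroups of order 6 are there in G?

|G| = 12 and 6 | 12, so subgroups of order 6 are possible by Lagrange.
The subgroups of order 6 are: {e, r, r^2, r^3, r^4, r^5}; {e, r^2, r^4, s, r^2s, r^4s}; {e, r^2, r^4, rs, r^3s, r^5s}.
So G has 3 subgroups of order 6.

3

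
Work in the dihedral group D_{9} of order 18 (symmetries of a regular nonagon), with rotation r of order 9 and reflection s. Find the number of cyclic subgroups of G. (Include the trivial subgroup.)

Group the elements of G by the cyclic subgroup they generate; each cyclic subgroup of order d accounts for φ(d) elements.
Cyclic subgroups by order — order 1: 1; order 2: 9; order 3: 1; order 9: 1.
Total: 12.

12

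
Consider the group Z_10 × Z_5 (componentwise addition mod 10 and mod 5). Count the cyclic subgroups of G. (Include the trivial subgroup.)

Each element a generates a cyclic subgroup ⟨a⟩; distinct elements may generate the same one (a cyclic group of order d has φ(d) generators).
Cyclic subgroups by order — order 1: 1; order 2: 1; order 5: 6; order 10: 6.
Total: 14.

14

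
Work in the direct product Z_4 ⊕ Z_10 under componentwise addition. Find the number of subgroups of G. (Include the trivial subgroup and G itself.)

|G| = 40, so by Lagrange every subgroup order divides 40. Divisors: 1, 2, 4, 5, 8, 10, 20, 40.
Subgroups by order — order 1: 1; order 2: 3; order 4: 3; order 5: 1; order 8: 1; order 10: 3; order 20: 3; order 40: 1.
Total: 1 + 3 + 3 + 1 + 1 + 3 + 3 + 1 = 16.

16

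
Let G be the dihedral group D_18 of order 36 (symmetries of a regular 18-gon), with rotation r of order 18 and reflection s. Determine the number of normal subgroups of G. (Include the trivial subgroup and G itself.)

9

G has 45 subgroups. Checking conjugation-invariance by order — order 1: 1/1 normal; order 2: 1/19 normal; order 3: 1/1 normal; order 4: 0/9 normal; order 6: 1/7 normal; order 9: 1/1 normal; order 12: 0/3 normal; order 18: 3/3 normal; order 36: 1/1 normal.
Total normal subgroups: 9.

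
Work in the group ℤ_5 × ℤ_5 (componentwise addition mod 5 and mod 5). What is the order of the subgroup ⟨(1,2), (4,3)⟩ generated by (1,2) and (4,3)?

5

|⟨(1,2)⟩| = 5 and |⟨(4,3)⟩| = 5, so |H| is a multiple of lcm(5, 5) = 5 and divides |G| = 25.
Closing under the operation: H = {(0,0), (1,2), (2,4), (3,1), (4,3)}, so |H| = 5.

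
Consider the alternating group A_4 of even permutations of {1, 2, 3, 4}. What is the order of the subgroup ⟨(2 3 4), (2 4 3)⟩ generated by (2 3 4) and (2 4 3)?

|⟨(2 3 4)⟩| = 3 and |⟨(2 4 3)⟩| = 3, so |H| is a multiple of lcm(3, 3) = 3 and divides |G| = 12.
Closing under the operation: H = {e, (2 3 4), (2 4 3)}, so |H| = 3.

3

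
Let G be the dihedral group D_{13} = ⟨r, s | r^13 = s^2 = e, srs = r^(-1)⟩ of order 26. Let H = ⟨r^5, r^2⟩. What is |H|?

13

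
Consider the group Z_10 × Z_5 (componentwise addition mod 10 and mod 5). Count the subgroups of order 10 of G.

|G| = 50 and 10 | 50, so subgroups of order 10 are possible by Lagrange.
The subgroups of order 10 are: {(0,0), (0,1), (0,2), (0,3), (0,4), (5,0), (5,1), (5,2), (5,3), (5,4)}; {(0,0), (1,0), (2,0), (3,0), (4,0), (5,0), (6,0), (7,0), (8,0), (9,0)}; {(0,0), (1,1), (2,2), (3,3), (4,4), (5,0), (6,1), (7,2), (8,3), (9,4)}; {(0,0), (1,2), (2,4), (3,1), (4,3), (5,0), (6,2), (7,4), (8,1), (9,3)}; … (6 in all).
So G has 6 subgroups of order 10.

6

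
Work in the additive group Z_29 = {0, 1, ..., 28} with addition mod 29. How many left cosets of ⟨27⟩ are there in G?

|⟨27⟩| = 29 and |G| = 29.
By Lagrange, [G : H] = |G|/|H| = 29/29 = 1.

1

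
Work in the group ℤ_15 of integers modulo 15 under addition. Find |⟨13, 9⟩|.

15

|⟨13⟩| = 15 and |⟨9⟩| = 5, so |H| is a multiple of lcm(15, 5) = 15 and divides |G| = 15.
Closing {13, 9} under the group operation gives all of G, so |H| = 15.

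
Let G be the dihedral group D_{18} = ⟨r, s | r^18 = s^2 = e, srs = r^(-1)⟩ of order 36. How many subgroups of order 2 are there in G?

19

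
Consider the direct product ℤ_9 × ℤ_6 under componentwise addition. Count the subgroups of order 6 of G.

4

|G| = 54 and 6 | 54, so subgroups of order 6 are possible by Lagrange.
The subgroups of order 6 are: {(0,0), (0,1), (0,2), (0,3), (0,4), (0,5)}; {(0,0), (0,3), (3,0), (3,3), (6,0), (6,3)}; {(0,0), (0,3), (3,1), (3,4), (6,2), (6,5)}; {(0,0), (0,3), (3,2), (3,5), (6,1), (6,4)}.
So G has 4 subgroups of order 6.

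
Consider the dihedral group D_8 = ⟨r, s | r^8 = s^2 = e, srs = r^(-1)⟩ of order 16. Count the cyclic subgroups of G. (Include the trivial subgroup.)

12

Group the elements of G by the cyclic subgroup they generate; each cyclic subgroup of order d accounts for φ(d) elements.
Cyclic subgroups by order — order 1: 1; order 2: 9; order 4: 1; order 8: 1.
Total: 12.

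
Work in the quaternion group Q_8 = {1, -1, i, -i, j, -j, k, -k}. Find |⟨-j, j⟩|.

4

|⟨-j⟩| = 4 and |⟨j⟩| = 4, so |H| is a multiple of lcm(4, 4) = 4 and divides |G| = 8.
Closing under the operation: H = {1, -1, j, -j}, so |H| = 4.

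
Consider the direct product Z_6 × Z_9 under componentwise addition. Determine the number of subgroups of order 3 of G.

|G| = 54 and 3 | 54, so subgroups of order 3 are possible by Lagrange.
The subgroups of order 3 are: {(0,0), (0,3), (0,6)}; {(0,0), (2,0), (4,0)}; {(0,0), (2,3), (4,6)}; {(0,0), (2,6), (4,3)}.
So G has 4 subgroups of order 3.

4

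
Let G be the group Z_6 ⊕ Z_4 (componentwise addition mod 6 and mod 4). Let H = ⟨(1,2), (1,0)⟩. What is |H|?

|⟨(1,2)⟩| = 6 and |⟨(1,0)⟩| = 6, so |H| is a multiple of lcm(6, 6) = 6 and divides |G| = 24.
Closing under the operation: H = {(0,0), (0,2), (1,0), (1,2), (2,0), (2,2), (3,0), (3,2), (4,0), (4,2), (5,0), (5,2)}, so |H| = 12.

12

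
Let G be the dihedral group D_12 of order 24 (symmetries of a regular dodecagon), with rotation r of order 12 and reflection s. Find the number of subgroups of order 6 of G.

|G| = 24 and 6 | 24, so subgroups of order 6 are possible by Lagrange.
The subgroups of order 6 are: {e, r^2, r^4, r^6, r^8, r^10}; {e, r^4, r^8, r^2s, r^6s, r^10s}; {e, r^4, r^8, r^3s, r^7s, r^11s}; {e, r^4, r^8, s, r^4s, r^8s}; … (5 in all).
So G has 5 subgroups of order 6.

5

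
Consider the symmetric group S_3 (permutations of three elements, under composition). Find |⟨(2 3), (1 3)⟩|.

6

|⟨(2 3)⟩| = 2 and |⟨(1 3)⟩| = 2, so |H| is a multiple of lcm(2, 2) = 2 and divides |G| = 6.
Closing {(2 3), (1 3)} under the group operation gives all of G, so |H| = 6.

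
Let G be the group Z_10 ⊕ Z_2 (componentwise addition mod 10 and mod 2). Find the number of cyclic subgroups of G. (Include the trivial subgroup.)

8

Group the elements of G by the cyclic subgroup they generate; each cyclic subgroup of order d accounts for φ(d) elements.
Cyclic subgroups by order — order 1: 1; order 2: 3; order 5: 1; order 10: 3.
Total: 8.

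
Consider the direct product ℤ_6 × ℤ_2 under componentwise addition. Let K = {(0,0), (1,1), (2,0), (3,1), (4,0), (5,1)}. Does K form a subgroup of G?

Yes

|K| = 6 divides |G| = 12, consistent with Lagrange.
K contains the identity, every element's inverse is in K, and K is closed under +: it is a subgroup.
In fact K = ⟨(1,1)⟩.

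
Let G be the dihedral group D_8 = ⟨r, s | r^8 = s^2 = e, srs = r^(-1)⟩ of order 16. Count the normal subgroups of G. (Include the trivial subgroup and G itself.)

G has 19 subgroups. Checking conjugation-invariance by order — order 1: 1/1 normal; order 2: 1/9 normal; order 4: 1/5 normal; order 8: 3/3 normal; order 16: 1/1 normal.
Total normal subgroups: 7.

7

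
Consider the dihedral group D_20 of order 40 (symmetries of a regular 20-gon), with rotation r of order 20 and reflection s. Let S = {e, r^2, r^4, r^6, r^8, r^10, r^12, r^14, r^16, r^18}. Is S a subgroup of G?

|S| = 10 divides |G| = 40, consistent with Lagrange.
S contains the identity, every element's inverse is in S, and S is closed under ·: it is a subgroup.
In fact S = ⟨r^18⟩.

Yes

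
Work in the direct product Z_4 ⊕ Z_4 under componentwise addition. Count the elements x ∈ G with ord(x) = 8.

0

An element (a,b) has order lcm(ord(a), ord(b)); count pairs with lcm equal to 8.
Enumerating gives 0 such elements.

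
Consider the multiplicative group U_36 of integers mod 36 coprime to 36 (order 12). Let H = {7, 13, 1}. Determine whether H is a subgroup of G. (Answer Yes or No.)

No

13 ∈ H but its inverse 25 ∉ H, so H is not a subgroup.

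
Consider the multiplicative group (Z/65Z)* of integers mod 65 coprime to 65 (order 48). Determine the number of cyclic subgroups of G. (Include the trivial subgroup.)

Each element a generates a cyclic subgroup ⟨a⟩; distinct elements may generate the same one (a cyclic group of order d has φ(d) generators).
Cyclic subgroups by order — order 1: 1; order 2: 3; order 3: 1; order 4: 6; order 6: 3; order 12: 6.
Total: 20.

20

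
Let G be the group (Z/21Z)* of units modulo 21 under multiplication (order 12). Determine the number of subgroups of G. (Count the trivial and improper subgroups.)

10

|G| = 12, so by Lagrange every subgroup order divides 12. Divisors: 1, 2, 3, 4, 6, 12.
Subgroups by order — order 1: 1; order 2: 3; order 3: 1; order 4: 1; order 6: 3; order 12: 1.
Total: 1 + 3 + 1 + 1 + 3 + 1 = 10.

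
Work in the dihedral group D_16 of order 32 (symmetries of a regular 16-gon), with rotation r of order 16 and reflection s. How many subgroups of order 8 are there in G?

5

|G| = 32 and 8 | 32, so subgroups of order 8 are possible by Lagrange.
The subgroups of order 8 are: {e, r^2, r^4, r^6, r^8, r^10, r^12, r^14}; {e, r^4, r^8, r^12, r^2s, r^6s, r^10s, r^14s}; {e, r^4, r^8, r^12, r^3s, r^7s, r^11s, r^15s}; {e, r^4, r^8, r^12, s, r^4s, r^8s, r^12s}; … (5 in all).
So G has 5 subgroups of order 8.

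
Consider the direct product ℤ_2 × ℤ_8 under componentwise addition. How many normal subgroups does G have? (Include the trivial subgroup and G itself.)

11

G is abelian, so every subgroup is normal.
G has 11 subgroups in total, hence 11 normal subgroups.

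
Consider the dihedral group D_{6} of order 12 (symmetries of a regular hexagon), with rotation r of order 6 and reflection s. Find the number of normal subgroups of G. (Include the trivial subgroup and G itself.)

G has 16 subgroups. Checking conjugation-invariance by order — order 1: 1/1 normal; order 2: 1/7 normal; order 3: 1/1 normal; order 4: 0/3 normal; order 6: 3/3 normal; order 12: 1/1 normal.
Total normal subgroups: 7.

7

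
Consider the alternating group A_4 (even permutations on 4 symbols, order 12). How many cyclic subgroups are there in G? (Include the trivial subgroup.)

Group the elements of G by the cyclic subgroup they generate; each cyclic subgroup of order d accounts for φ(d) elements.
Cyclic subgroups by order — order 1: 1; order 2: 3; order 3: 4.
Total: 8.

8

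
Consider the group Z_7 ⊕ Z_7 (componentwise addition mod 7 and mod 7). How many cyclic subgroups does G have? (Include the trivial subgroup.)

Each element a generates a cyclic subgroup ⟨a⟩; distinct elements may generate the same one (a cyclic group of order d has φ(d) generators).
Cyclic subgroups by order — order 1: 1; order 7: 8.
Total: 9.

9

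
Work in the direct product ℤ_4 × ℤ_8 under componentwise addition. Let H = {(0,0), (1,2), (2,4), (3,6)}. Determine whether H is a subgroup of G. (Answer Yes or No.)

Yes

|H| = 4 divides |G| = 32, consistent with Lagrange.
H contains the identity, every element's inverse is in H, and H is closed under +: it is a subgroup.
In fact H = ⟨(1,2)⟩.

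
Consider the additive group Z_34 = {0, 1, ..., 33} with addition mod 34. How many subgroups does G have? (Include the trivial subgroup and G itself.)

A cyclic group of order 34 has exactly one subgroup for each divisor of 34.
Divisors of 34: 1, 2, 17, 34.
So Z_34 has 4 subgroups.

4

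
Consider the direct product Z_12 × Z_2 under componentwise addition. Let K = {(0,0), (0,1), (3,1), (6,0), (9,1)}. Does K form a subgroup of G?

No

|K| = 5 does not divide |G| = 24, so by Lagrange K is not a subgroup.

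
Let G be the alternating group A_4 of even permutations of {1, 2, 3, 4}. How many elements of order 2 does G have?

3

The elements of order 2 are: (1 2)(3 4), (1 3)(2 4), (1 4)(2 3).
That's 3.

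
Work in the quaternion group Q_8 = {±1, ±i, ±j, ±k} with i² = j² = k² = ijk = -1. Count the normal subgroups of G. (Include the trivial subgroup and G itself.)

6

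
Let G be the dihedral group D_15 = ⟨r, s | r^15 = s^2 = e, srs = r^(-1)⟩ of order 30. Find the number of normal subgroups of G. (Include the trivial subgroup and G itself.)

5

G has 28 subgroups. Checking conjugation-invariance by order — order 1: 1/1 normal; order 2: 0/15 normal; order 3: 1/1 normal; order 5: 1/1 normal; order 6: 0/5 normal; order 10: 0/3 normal; order 15: 1/1 normal; order 30: 1/1 normal.
Total normal subgroups: 5.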